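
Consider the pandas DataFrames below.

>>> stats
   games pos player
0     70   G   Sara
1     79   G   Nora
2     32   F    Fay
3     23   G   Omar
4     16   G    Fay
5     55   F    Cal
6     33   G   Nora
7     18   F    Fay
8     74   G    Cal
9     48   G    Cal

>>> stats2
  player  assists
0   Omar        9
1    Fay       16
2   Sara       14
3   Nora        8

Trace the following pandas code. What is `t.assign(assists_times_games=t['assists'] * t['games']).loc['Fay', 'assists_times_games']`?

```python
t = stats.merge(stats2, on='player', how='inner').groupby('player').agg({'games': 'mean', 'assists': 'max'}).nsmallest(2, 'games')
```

352.0

merge on 'player' (how='inner') → 7 rows:
   games pos player  assists
0     70   G   Sara       14
1     79   G   Nora        8
2     32   F    Fay       16
3     23   G   Omar        9
4     16   G    Fay       16
5     33   G   Nora        8
6     18   F    Fay       16
group by player: mean(games), max(assists):
        games  assists
player                
Fay      22.0       16
Nora     56.0        8
Omar     23.0        9
Sara     70.0       14
take 2 rows with smallest games:
        games  assists
player                
Fay      22.0       16
Omar     23.0        9
add column assists_times_games = t['assists'] * t['games']:
        games  assists  assists_times_games
player                                     
Fay      22.0       16                352.0
Omar     23.0        9                207.0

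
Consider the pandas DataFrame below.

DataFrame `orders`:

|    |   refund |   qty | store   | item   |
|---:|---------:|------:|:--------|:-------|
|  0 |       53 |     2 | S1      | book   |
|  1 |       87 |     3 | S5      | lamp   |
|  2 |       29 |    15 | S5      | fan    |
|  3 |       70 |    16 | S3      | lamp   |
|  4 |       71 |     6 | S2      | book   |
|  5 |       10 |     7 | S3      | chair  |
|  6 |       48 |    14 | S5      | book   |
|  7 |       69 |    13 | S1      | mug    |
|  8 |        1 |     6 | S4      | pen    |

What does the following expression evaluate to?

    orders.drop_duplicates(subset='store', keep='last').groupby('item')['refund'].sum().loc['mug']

69

drop duplicate store (keep=last):
   refund  qty store   item
4      71    6    S2   book
5      10    7    S3  chair
6      48   14    S5   book
7      69   13    S1    mug
8       1    6    S4    pen
group by item, sum of refund:
item
book     119
chair     10
mug       69
pen        1
Name: refund, dtype: int64
Finally, value at index 'mug' = 69.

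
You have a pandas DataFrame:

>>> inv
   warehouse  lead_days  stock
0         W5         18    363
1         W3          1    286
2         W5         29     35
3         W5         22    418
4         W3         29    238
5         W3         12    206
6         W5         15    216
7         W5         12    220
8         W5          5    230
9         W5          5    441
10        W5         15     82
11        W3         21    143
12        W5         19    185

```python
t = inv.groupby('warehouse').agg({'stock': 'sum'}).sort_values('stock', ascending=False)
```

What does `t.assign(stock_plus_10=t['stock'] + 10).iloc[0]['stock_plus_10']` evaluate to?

group by warehouse, sum of stock:
           stock
warehouse       
W3           873
W5          2190
sort by stock descending:
           stock
warehouse       
W5          2190
W3           873
add column stock_plus_10 = t['stock'] + 10:
           stock  stock_plus_10
warehouse                      
W5          2190           2200
W3           873            883
Then the value at position 0, column 'stock_plus_10': 2200

2200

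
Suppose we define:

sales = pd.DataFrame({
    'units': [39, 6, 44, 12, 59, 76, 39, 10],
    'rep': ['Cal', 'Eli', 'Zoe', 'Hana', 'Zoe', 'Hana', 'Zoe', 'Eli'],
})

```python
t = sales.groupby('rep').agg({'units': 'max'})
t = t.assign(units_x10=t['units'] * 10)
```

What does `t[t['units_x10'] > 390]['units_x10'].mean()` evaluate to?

group by rep, max of units:
      units
rep        
Cal      39
Eli      10
Hana     76
Zoe      59
add column units_x10 = t['units'] * 10:
      units  units_x10
rep                   
Cal      39        390
Eli      10        100
Hana     76        760
Zoe      59        590
filter rows where units_x10 > 390:
      units  units_x10
rep                   
Hana     76        760
Zoe      59        590

675.0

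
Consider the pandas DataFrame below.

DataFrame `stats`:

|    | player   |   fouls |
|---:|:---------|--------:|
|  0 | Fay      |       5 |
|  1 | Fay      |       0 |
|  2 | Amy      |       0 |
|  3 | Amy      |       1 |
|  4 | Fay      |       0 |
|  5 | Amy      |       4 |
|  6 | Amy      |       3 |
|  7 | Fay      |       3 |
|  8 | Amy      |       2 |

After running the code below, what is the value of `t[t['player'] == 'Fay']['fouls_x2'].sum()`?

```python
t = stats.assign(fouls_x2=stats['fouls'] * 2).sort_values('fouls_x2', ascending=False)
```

16

add column fouls_x2 = stats['fouls'] * 2:
  player  fouls  fouls_x2
0    Fay      5        10
1    Fay      0         0
2    Amy      0         0
3    Amy      1         2
4    Fay      0         0
5    Amy      4         8
6    Amy      3         6
7    Fay      3         6
8    Amy      2         4
sort by fouls_x2 descending:
  player  fouls  fouls_x2
0    Fay      5        10
5    Amy      4         8
6    Amy      3         6
7    Fay      3         6
8    Amy      2         4
3    Amy      1         2
1    Fay      0         0
2    Amy      0         0
4    Fay      0         0
filter rows where player == 'Fay':
  player  fouls  fouls_x2
0    Fay      5        10
7    Fay      3         6
1    Fay      0         0
4    Fay      0         0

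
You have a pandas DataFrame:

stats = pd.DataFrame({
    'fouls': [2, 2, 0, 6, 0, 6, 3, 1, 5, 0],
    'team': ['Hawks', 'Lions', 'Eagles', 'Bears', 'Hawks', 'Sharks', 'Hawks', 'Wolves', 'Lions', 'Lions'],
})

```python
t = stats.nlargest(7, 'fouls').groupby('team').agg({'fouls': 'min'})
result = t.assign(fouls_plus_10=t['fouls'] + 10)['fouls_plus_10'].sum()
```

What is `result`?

take 7 rows with largest fouls:
   fouls    team
3      6   Bears
5      6  Sharks
8      5   Lions
6      3   Hawks
0      2   Hawks
1      2   Lions
7      1  Wolves
group by team, min of fouls:
        fouls
team         
Bears       6
Hawks       2
Lions       2
Sharks      6
Wolves      1
add column fouls_plus_10 = t['fouls'] + 10:
        fouls  fouls_plus_10
team                        
Bears       6             16
Hawks       2             12
Lions       2             12
Sharks      6             16
Wolves      1             11
So sum() = 67.

67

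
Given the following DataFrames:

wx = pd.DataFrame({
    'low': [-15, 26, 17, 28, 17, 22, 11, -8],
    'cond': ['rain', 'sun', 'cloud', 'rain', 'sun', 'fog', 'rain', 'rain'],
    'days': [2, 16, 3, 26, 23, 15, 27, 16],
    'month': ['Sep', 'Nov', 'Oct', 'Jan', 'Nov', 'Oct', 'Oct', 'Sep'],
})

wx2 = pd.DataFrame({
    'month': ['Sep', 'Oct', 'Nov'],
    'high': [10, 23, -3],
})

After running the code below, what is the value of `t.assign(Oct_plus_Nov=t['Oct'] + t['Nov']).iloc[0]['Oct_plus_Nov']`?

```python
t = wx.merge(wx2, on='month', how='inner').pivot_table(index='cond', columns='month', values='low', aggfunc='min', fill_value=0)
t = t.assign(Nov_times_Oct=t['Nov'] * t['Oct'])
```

17

merge on 'month' (how='inner') → 7 rows:
   low   cond  days month  high
0  -15   rain     2   Sep    10
1   26    sun    16   Nov    -3
2   17  cloud     3   Oct    23
3   17    sun    23   Nov    -3
4   22    fog    15   Oct    23
5   11   rain    27   Oct    23
6   -8   rain    16   Sep    10
pivot: rows=cond, cols=month, min(low):
month  Nov  Oct  Sep
cond                
cloud    0   17    0
fog      0   22    0
rain     0   11  -15
sun     17    0    0
add column Nov_times_Oct = t['Nov'] * t['Oct']:
month  Nov  Oct  Sep  Nov_times_Oct
cond                               
cloud    0   17    0              0
fog      0   22    0              0
rain     0   11  -15              0
sun     17    0    0              0
add column Oct_plus_Nov = t['Oct'] + t['Nov']:
month  Nov  Oct  Sep  Nov_times_Oct  Oct_plus_Nov
cond                                             
cloud    0   17    0              0            17
fog      0   22    0              0            22
rain     0   11  -15              0            11
sun     17    0    0              0            17
The value at position 0, column 'Oct_plus_Nov' is 17.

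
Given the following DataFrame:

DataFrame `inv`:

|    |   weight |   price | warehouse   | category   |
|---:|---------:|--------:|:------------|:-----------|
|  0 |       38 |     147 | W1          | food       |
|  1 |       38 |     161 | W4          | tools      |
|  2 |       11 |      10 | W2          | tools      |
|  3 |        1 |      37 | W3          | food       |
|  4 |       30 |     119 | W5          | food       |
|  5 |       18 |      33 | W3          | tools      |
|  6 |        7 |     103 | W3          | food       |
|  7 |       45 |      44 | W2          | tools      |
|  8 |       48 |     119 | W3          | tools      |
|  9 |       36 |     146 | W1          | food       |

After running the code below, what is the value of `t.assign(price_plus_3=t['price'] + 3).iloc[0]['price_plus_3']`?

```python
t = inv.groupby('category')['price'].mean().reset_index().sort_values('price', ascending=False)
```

group by category, mean of price:
category
food     110.4
tools     73.4
Name: price, dtype: float64
reset_index():
  category  price
0     food  110.4
1    tools   73.4
sort by price descending:
  category  price
0     food  110.4
1    tools   73.4
add column price_plus_3 = t['price'] + 3:
  category  price  price_plus_3
0     food  110.4         113.4
1    tools   73.4          76.4
Taking the value at position 0, column 'price_plus_3' gives 113.4.

113.4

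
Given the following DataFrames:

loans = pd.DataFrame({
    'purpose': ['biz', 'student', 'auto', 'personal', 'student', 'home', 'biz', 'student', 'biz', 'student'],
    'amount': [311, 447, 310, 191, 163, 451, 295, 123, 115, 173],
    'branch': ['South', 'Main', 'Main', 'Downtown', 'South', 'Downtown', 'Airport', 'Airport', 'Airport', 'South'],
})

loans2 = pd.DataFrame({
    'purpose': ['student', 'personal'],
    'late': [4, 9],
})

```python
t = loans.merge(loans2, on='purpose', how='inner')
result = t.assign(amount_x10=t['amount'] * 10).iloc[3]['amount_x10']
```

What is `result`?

merge on 'purpose' (how='inner') → 5 rows:
    purpose  amount    branch  late
0   student     447      Main     4
1  personal     191  Downtown     9
2   student     163     South     4
3   student     123   Airport     4
4   student     173     South     4
add column amount_x10 = t['amount'] * 10:
    purpose  amount    branch  late  amount_x10
0   student     447      Main     4        4470
1  personal     191  Downtown     9        1910
2   student     163     South     4        1630
3   student     123   Airport     4        1230
4   student     173     South     4        1730
So iloc[3]['amount_x10'] = 1230.

1230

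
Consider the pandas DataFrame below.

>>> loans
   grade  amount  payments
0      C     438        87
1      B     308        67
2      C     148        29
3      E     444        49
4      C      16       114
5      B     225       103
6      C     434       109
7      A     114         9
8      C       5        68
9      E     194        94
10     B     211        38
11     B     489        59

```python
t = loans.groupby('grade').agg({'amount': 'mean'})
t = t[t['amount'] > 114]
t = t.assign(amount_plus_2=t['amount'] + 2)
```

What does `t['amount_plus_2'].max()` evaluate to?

group by grade, mean of amount:
       amount
grade        
A      114.00
B      308.25
C      208.20
E      319.00
filter rows where amount > 114:
       amount
grade        
B      308.25
C      208.20
E      319.00
add column amount_plus_2 = t['amount'] + 2:
       amount  amount_plus_2
grade                       
B      308.25         310.25
C      208.20         210.20
E      319.00         321.00

321.0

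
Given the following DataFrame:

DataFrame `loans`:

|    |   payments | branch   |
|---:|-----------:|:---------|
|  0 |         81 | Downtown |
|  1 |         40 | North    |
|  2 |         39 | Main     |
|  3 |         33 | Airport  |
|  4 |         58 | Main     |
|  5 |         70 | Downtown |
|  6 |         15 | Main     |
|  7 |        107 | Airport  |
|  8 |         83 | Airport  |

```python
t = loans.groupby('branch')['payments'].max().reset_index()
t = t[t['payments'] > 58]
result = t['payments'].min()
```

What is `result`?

81

group by branch, max of payments:
branch
Airport     107
Downtown     81
Main         58
North        40
Name: payments, dtype: int64
reset_index():
     branch  payments
0   Airport       107
1  Downtown        81
2      Main        58
3     North        40
filter rows where payments > 58:
     branch  payments
0   Airport       107
1  Downtown        81
So min() = 81.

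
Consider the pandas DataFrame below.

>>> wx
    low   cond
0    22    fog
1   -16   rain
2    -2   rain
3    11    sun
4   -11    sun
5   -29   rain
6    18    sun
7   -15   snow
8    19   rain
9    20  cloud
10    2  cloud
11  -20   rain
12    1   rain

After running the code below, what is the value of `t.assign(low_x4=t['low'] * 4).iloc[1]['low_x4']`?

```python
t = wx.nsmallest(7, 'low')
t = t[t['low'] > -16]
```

-44

take 7 rows with smallest low:
    low  cond
5   -29  rain
11  -20  rain
1   -16  rain
7   -15  snow
4   -11   sun
2    -2  rain
12    1  rain
filter rows where low > -16:
    low  cond
7   -15  snow
4   -11   sun
2    -2  rain
12    1  rain
add column low_x4 = t['low'] * 4:
    low  cond  low_x4
7   -15  snow     -60
4   -11   sun     -44
2    -2  rain      -8
12    1  rain       4
Finally, value at position 1, column 'low_x4' = -44.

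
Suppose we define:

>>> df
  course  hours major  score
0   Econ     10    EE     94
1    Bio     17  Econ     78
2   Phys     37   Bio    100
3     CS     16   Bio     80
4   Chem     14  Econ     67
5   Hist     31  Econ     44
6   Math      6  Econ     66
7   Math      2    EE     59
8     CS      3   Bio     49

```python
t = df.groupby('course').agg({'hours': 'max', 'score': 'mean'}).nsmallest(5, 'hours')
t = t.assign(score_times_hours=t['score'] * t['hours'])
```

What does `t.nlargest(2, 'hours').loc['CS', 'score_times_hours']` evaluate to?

group by course: max(hours), mean(score):
        hours  score
course              
Bio        17   78.0
CS         16   64.5
Chem       14   67.0
Econ       10   94.0
Hist       31   44.0
Math        6   62.5
Phys       37  100.0
take 5 rows with smallest hours:
        hours  score
course              
Math        6   62.5
Econ       10   94.0
Chem       14   67.0
CS         16   64.5
Bio        17   78.0
add column score_times_hours = t['score'] * t['hours']:
        hours  score  score_times_hours
course                                 
Math        6   62.5              375.0
Econ       10   94.0              940.0
Chem       14   67.0              938.0
CS         16   64.5             1032.0
Bio        17   78.0             1326.0
take 2 rows with largest hours:
        hours  score  score_times_hours
course                                 
Bio        17   78.0             1326.0
CS         16   64.5             1032.0

1032.0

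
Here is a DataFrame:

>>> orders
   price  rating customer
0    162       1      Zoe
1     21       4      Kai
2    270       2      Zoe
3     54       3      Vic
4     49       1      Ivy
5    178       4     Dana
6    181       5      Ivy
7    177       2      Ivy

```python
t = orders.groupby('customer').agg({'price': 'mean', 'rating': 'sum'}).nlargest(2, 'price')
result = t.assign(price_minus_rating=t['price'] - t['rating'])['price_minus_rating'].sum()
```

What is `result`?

group by customer: mean(price), sum(rating):
               price  rating
customer                    
Dana      178.000000       4
Ivy       135.666667       8
Kai        21.000000       4
Vic        54.000000       3
Zoe       216.000000       3
take 2 rows with largest price:
          price  rating
customer               
Zoe       216.0       3
Dana      178.0       4
add column price_minus_rating = t['price'] - t['rating']:
          price  rating  price_minus_rating
customer                                   
Zoe       216.0       3               213.0
Dana      178.0       4               174.0
Then the sum of column 'price_minus_rating': 387.0

387.0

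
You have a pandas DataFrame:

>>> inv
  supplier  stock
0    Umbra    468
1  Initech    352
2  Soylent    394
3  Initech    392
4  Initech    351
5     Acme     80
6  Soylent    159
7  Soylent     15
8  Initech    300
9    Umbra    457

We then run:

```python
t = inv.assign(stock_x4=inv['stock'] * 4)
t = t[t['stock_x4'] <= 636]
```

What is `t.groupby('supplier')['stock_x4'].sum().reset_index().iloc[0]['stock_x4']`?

add column stock_x4 = inv['stock'] * 4:
  supplier  stock  stock_x4
0    Umbra    468      1872
1  Initech    352      1408
2  Soylent    394      1576
3  Initech    392      1568
4  Initech    351      1404
5     Acme     80       320
6  Soylent    159       636
7  Soylent     15        60
8  Initech    300      1200
9    Umbra    457      1828
filter rows where stock_x4 <= 636:
  supplier  stock  stock_x4
5     Acme     80       320
6  Soylent    159       636
7  Soylent     15        60
group by supplier, sum of stock_x4:
supplier
Acme       320
Soylent    696
Name: stock_x4, dtype: int64
reset_index():
  supplier  stock_x4
0     Acme       320
1  Soylent       696
Hence 320.

320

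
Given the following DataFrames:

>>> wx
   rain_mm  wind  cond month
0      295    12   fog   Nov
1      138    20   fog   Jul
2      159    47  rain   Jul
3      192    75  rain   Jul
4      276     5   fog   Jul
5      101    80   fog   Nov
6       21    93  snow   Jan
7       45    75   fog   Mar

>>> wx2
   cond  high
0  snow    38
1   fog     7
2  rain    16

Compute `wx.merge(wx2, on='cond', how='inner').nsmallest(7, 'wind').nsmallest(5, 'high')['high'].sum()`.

merge on 'cond' (how='inner') → 8 rows:
   rain_mm  wind  cond month  high
0      295    12   fog   Nov     7
1      138    20   fog   Jul     7
2      159    47  rain   Jul    16
3      192    75  rain   Jul    16
4      276     5   fog   Jul     7
5      101    80   fog   Nov     7
6       21    93  snow   Jan    38
7       45    75   fog   Mar     7
take 7 rows with smallest wind:
   rain_mm  wind  cond month  high
4      276     5   fog   Jul     7
0      295    12   fog   Nov     7
1      138    20   fog   Jul     7
2      159    47  rain   Jul    16
3      192    75  rain   Jul    16
7       45    75   fog   Mar     7
5      101    80   fog   Nov     7
take 5 rows with smallest high:
   rain_mm  wind cond month  high
4      276     5  fog   Jul     7
0      295    12  fog   Nov     7
1      138    20  fog   Jul     7
7       45    75  fog   Mar     7
5      101    80  fog   Nov     7

35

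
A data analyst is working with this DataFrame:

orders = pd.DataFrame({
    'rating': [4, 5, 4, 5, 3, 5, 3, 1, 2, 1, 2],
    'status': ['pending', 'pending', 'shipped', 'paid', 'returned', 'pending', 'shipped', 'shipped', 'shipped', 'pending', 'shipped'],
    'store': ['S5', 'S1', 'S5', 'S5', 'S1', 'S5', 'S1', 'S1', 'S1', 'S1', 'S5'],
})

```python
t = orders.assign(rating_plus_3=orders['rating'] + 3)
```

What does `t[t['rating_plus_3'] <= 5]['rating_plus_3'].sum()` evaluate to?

18

add column rating_plus_3 = orders['rating'] + 3:
    rating    status store  rating_plus_3
0        4   pending    S5              7
1        5   pending    S1              8
2        4   shipped    S5              7
3        5      paid    S5              8
4        3  returned    S1              6
5        5   pending    S5              8
6        3   shipped    S1              6
7        1   shipped    S1              4
8        2   shipped    S1              5
9        1   pending    S1              4
10       2   shipped    S5              5
filter rows where rating_plus_3 <= 5:
    rating   status store  rating_plus_3
7        1  shipped    S1              4
8        2  shipped    S1              5
9        1  pending    S1              4
10       2  shipped    S5              5
Then the sum of column 'rating_plus_3': 18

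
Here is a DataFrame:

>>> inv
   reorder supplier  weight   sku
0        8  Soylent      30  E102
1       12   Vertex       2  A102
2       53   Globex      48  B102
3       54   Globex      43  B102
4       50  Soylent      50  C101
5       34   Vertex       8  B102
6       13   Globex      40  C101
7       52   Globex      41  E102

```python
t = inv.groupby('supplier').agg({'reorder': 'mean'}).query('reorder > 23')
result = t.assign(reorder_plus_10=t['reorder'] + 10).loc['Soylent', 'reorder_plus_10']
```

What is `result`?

39.0

group by supplier, mean of reorder:
          reorder
supplier         
Globex       43.0
Soylent      29.0
Vertex       23.0
filter rows where reorder > 23:
          reorder
supplier         
Globex       43.0
Soylent      29.0
add column reorder_plus_10 = t['reorder'] + 10:
          reorder  reorder_plus_10
supplier                          
Globex       43.0             53.0
Soylent      29.0             39.0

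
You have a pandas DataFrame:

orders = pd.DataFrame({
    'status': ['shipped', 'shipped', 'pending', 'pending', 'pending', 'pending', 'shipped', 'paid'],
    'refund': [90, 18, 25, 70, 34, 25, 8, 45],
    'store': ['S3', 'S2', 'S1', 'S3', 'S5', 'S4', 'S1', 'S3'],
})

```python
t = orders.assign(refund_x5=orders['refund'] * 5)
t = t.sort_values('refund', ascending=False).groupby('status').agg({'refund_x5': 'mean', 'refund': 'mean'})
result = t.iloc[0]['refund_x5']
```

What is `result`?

225.0

add column refund_x5 = orders['refund'] * 5:
    status  refund store  refund_x5
0  shipped      90    S3        450
1  shipped      18    S2         90
2  pending      25    S1        125
3  pending      70    S3        350
4  pending      34    S5        170
5  pending      25    S4        125
6  shipped       8    S1         40
7     paid      45    S3        225
sort by refund descending:
    status  refund store  refund_x5
0  shipped      90    S3        450
3  pending      70    S3        350
7     paid      45    S3        225
4  pending      34    S5        170
2  pending      25    S1        125
5  pending      25    S4        125
1  shipped      18    S2         90
6  shipped       8    S1         40
group by status: mean(refund_x5), mean(refund):
          refund_x5     refund
status                        
paid     225.000000  45.000000
pending  192.500000  38.500000
shipped  193.333333  38.666667
Then the value at position 0, column 'refund_x5': 225.0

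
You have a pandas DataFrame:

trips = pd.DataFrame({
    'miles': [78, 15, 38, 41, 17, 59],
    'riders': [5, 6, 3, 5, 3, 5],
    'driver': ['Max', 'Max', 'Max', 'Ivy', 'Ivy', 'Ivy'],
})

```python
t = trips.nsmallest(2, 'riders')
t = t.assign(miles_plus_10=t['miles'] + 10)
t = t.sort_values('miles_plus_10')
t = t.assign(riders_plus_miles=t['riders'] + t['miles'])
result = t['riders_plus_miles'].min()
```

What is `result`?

20

take 2 rows with smallest riders:
   miles  riders driver
2     38       3    Max
4     17       3    Ivy
add column miles_plus_10 = t['miles'] + 10:
   miles  riders driver  miles_plus_10
2     38       3    Max             48
4     17       3    Ivy             27
sort by miles_plus_10:
   miles  riders driver  miles_plus_10
4     17       3    Ivy             27
2     38       3    Max             48
add column riders_plus_miles = t['riders'] + t['miles']:
   miles  riders driver  miles_plus_10  riders_plus_miles
4     17       3    Ivy             27                 20
2     38       3    Max             48                 41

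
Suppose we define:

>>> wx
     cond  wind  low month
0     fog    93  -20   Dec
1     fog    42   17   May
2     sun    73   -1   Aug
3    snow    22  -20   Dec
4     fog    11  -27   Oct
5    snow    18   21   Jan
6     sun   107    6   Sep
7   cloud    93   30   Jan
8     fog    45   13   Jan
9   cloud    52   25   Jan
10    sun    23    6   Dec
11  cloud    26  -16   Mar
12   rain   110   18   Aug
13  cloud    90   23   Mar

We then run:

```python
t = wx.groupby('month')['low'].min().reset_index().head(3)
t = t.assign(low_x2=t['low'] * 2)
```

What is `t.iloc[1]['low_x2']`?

-40

group by month, min of low:
month
Aug    -1
Dec   -20
Jan    13
Mar   -16
May    17
Oct   -27
Sep     6
Name: low, dtype: int64
reset_index():
  month  low
0   Aug   -1
1   Dec  -20
2   Jan   13
3   Mar  -16
4   May   17
5   Oct  -27
6   Sep    6
take first 3 rows:
  month  low
0   Aug   -1
1   Dec  -20
2   Jan   13
add column low_x2 = t['low'] * 2:
  month  low  low_x2
0   Aug   -1      -2
1   Dec  -20     -40
2   Jan   13      26
Taking the value at position 1, column 'low_x2' gives -40.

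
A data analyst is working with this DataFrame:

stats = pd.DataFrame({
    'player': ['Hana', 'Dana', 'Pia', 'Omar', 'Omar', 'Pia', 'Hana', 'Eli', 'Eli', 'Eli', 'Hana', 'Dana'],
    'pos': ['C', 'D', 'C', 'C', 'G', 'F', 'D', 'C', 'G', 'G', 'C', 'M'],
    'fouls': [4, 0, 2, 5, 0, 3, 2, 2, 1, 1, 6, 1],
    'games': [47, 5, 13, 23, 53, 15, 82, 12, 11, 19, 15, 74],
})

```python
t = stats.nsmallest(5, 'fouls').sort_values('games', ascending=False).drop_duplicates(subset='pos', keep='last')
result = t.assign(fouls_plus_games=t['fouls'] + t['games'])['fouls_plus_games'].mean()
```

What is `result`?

take 5 rows with smallest fouls:
   player pos  fouls  games
1    Dana   D      0      5
4    Omar   G      0     53
8     Eli   G      1     11
9     Eli   G      1     19
11   Dana   M      1     74
sort by games descending:
   player pos  fouls  games
11   Dana   M      1     74
4    Omar   G      0     53
9     Eli   G      1     19
8     Eli   G      1     11
1    Dana   D      0      5
drop duplicate pos (keep=last):
   player pos  fouls  games
11   Dana   M      1     74
8     Eli   G      1     11
1    Dana   D      0      5
add column fouls_plus_games = t['fouls'] + t['games']:
   player pos  fouls  games  fouls_plus_games
11   Dana   M      1     74                75
8     Eli   G      1     11                12
1    Dana   D      0      5                 5
Hence 30.6666666667.

30.6666666667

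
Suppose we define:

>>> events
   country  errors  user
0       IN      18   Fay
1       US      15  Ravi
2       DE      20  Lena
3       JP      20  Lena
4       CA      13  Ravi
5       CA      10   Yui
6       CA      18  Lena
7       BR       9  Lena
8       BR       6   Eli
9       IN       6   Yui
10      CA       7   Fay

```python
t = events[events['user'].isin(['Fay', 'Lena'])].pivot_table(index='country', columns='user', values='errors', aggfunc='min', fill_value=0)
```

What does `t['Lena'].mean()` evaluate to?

filter rows where user in ['Fay', 'Lena']:
   country  errors  user
0       IN      18   Fay
2       DE      20  Lena
3       JP      20  Lena
6       CA      18  Lena
7       BR       9  Lena
10      CA       7   Fay
pivot: rows=country, cols=user, min(errors):
user     Fay  Lena
country           
BR         0     9
CA         7    18
DE         0    20
IN        18     0
JP         0    20
mean of column 'Lena' → 13.4

13.4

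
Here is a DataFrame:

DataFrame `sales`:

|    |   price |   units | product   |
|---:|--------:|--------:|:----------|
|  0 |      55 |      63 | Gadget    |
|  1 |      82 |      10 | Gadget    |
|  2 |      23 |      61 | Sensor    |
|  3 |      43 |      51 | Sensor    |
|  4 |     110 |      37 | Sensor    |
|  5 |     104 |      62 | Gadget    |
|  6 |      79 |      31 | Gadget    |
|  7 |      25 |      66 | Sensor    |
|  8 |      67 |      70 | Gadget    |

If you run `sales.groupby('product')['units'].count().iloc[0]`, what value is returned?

5

group by product, count of units:
product
Gadget    5
Sensor    4
Name: units, dtype: int64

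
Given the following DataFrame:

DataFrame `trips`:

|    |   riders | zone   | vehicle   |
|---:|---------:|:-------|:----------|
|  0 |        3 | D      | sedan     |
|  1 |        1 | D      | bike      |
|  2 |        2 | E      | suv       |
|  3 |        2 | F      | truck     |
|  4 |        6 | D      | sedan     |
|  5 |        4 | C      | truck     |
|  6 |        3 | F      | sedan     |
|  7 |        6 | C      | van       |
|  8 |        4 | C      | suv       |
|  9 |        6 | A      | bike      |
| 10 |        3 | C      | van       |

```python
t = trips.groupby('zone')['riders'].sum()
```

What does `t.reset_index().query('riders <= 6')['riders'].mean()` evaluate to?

group by zone, sum of riders:
zone
A     6
C    17
D    10
E     2
F     5
Name: riders, dtype: int64
reset_index():
  zone  riders
0    A       6
1    C      17
2    D      10
3    E       2
4    F       5
filter rows where riders <= 6:
  zone  riders
0    A       6
3    E       2
4    F       5
Taking the mean of column 'riders' gives 4.33333333333.

4.33333333333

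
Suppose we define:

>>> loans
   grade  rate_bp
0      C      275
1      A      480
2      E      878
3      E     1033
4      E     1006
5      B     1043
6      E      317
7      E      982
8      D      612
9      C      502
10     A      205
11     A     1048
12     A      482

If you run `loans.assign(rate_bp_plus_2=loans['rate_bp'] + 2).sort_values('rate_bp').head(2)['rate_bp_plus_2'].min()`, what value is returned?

add column rate_bp_plus_2 = loans['rate_bp'] + 2:
   grade  rate_bp  rate_bp_plus_2
0      C      275             277
1      A      480             482
2      E      878             880
3      E     1033            1035
4      E     1006            1008
5      B     1043            1045
6      E      317             319
7      E      982             984
8      D      612             614
9      C      502             504
10     A      205             207
11     A     1048            1050
12     A      482             484
sort by rate_bp:
   grade  rate_bp  rate_bp_plus_2
10     A      205             207
0      C      275             277
6      E      317             319
1      A      480             482
12     A      482             484
9      C      502             504
8      D      612             614
2      E      878             880
7      E      982             984
4      E     1006            1008
3      E     1033            1035
5      B     1043            1045
11     A     1048            1050
take first 2 rows:
   grade  rate_bp  rate_bp_plus_2
10     A      205             207
0      C      275             277

207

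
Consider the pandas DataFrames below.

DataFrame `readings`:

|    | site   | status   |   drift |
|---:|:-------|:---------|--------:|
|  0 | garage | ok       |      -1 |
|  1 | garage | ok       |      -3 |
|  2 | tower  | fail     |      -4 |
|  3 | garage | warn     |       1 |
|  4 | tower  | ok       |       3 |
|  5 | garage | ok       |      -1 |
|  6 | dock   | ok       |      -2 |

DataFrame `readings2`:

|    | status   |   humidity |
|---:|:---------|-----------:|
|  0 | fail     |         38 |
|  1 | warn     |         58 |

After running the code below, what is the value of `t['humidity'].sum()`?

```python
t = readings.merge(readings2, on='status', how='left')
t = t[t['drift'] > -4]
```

58.0

merge on 'status' (how='left') → 7 rows:
     site status  drift  humidity
0  garage     ok     -1       NaN
1  garage     ok     -3       NaN
2   tower   fail     -4      38.0
3  garage   warn      1      58.0
4   tower     ok      3       NaN
5  garage     ok     -1       NaN
6    dock     ok     -2       NaN
filter rows where drift > -4:
     site status  drift  humidity
0  garage     ok     -1       NaN
1  garage     ok     -3       NaN
3  garage   warn      1      58.0
4   tower     ok      3       NaN
5  garage     ok     -1       NaN
6    dock     ok     -2       NaN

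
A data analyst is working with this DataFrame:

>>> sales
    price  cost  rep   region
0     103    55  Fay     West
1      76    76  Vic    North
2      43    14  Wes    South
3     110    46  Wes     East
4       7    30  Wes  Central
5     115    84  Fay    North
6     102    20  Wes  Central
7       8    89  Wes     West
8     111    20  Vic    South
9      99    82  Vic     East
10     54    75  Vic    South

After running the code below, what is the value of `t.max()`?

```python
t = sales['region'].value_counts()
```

value_counts of region:
region
South      3
West       2
North      2
East       2
Central    2
Name: count, dtype: int64
Hence 3.

3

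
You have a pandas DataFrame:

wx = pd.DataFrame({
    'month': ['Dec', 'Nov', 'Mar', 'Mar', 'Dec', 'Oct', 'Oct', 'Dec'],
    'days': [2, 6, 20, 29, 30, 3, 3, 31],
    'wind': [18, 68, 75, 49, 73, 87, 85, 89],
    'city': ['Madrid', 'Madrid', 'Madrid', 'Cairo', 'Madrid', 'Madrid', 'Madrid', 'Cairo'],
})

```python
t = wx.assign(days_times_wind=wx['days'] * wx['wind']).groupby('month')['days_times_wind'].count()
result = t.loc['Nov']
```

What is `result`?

1

add column days_times_wind = wx['days'] * wx['wind']:
  month  days  wind    city  days_times_wind
0   Dec     2    18  Madrid               36
1   Nov     6    68  Madrid              408
2   Mar    20    75  Madrid             1500
3   Mar    29    49   Cairo             1421
4   Dec    30    73  Madrid             2190
5   Oct     3    87  Madrid              261
6   Oct     3    85  Madrid              255
7   Dec    31    89   Cairo             2759
group by month, count of days_times_wind:
month
Dec    3
Mar    2
Nov    1
Oct    2
Name: days_times_wind, dtype: int64
Reading off the value at index 'Nov', we get 1.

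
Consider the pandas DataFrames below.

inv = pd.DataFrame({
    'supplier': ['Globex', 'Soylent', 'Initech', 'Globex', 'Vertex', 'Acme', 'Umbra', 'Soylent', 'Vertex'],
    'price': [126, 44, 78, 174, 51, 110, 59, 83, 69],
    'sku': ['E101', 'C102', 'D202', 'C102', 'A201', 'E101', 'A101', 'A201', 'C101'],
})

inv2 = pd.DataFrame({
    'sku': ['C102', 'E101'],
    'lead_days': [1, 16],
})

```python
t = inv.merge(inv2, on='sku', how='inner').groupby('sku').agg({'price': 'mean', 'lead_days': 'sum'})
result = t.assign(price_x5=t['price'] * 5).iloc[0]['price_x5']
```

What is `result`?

545.0

merge on 'sku' (how='inner') → 4 rows:
  supplier  price   sku  lead_days
0   Globex    126  E101         16
1  Soylent     44  C102          1
2   Globex    174  C102          1
3     Acme    110  E101         16
group by sku: mean(price), sum(lead_days):
      price  lead_days
sku                   
C102  109.0          2
E101  118.0         32
add column price_x5 = t['price'] * 5:
      price  lead_days  price_x5
sku                             
C102  109.0          2     545.0
E101  118.0         32     590.0
Hence 545.0.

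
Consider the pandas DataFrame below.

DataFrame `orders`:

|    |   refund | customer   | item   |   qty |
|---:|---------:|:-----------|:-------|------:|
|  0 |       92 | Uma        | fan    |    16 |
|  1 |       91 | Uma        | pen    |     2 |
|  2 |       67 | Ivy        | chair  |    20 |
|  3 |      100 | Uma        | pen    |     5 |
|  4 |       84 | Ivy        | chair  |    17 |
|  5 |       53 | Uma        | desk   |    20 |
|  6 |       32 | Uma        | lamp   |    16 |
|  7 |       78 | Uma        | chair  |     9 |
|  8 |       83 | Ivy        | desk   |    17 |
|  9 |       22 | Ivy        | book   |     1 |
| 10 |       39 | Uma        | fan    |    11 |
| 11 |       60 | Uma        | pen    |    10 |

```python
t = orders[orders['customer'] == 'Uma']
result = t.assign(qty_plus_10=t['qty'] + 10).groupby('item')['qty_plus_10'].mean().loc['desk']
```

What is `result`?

30.0

filter rows where customer == 'Uma':
    refund customer   item  qty
0       92      Uma    fan   16
1       91      Uma    pen    2
3      100      Uma    pen    5
5       53      Uma   desk   20
6       32      Uma   lamp   16
7       78      Uma  chair    9
10      39      Uma    fan   11
11      60      Uma    pen   10
add column qty_plus_10 = t['qty'] + 10:
    refund customer   item  qty  qty_plus_10
0       92      Uma    fan   16           26
1       91      Uma    pen    2           12
3      100      Uma    pen    5           15
5       53      Uma   desk   20           30
6       32      Uma   lamp   16           26
7       78      Uma  chair    9           19
10      39      Uma    fan   11           21
11      60      Uma    pen   10           20
group by item, mean of qty_plus_10:
item
chair    19.000000
desk     30.000000
fan      23.500000
lamp     26.000000
pen      15.666667
Name: qty_plus_10, dtype: float64
The value at index 'desk' is 30.0.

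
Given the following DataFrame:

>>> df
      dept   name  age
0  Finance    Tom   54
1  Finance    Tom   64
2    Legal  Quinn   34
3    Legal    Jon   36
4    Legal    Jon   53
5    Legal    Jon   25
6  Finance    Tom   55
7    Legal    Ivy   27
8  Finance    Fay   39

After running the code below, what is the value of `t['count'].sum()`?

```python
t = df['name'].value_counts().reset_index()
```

9

value_counts of name:
name
Tom      3
Jon      3
Quinn    1
Ivy      1
Fay      1
Name: count, dtype: int64
reset_index():
    name  count
0    Tom      3
1    Jon      3
2  Quinn      1
3    Ivy      1
4    Fay      1
Hence 9.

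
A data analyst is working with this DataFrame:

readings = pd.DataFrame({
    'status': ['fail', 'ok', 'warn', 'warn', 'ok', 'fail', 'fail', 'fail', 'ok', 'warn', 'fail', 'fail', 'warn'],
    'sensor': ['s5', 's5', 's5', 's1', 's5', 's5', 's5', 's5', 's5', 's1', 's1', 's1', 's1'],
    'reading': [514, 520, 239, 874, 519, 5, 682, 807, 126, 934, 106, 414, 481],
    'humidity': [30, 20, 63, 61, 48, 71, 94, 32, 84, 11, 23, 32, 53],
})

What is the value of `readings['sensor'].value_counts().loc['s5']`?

8

value_counts of sensor:
sensor
s5    8
s1    5
Name: count, dtype: int64
Taking the value at index 's5' gives 8.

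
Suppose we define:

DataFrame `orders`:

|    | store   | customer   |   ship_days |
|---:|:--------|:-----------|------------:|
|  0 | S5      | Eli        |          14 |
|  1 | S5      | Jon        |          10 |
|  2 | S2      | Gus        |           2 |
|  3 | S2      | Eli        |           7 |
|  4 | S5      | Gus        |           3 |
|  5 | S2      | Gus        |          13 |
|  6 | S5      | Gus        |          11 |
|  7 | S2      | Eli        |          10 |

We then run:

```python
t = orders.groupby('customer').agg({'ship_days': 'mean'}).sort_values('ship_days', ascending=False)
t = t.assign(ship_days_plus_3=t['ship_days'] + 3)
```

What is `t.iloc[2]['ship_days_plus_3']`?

group by customer, mean of ship_days:
          ship_days
customer           
Eli       10.333333
Gus        7.250000
Jon       10.000000
sort by ship_days descending:
          ship_days
customer           
Eli       10.333333
Jon       10.000000
Gus        7.250000
add column ship_days_plus_3 = t['ship_days'] + 3:
          ship_days  ship_days_plus_3
customer                             
Eli       10.333333         13.333333
Jon       10.000000         13.000000
Gus        7.250000         10.250000
So iloc[2]['ship_days_plus_3'] = 10.25.

10.25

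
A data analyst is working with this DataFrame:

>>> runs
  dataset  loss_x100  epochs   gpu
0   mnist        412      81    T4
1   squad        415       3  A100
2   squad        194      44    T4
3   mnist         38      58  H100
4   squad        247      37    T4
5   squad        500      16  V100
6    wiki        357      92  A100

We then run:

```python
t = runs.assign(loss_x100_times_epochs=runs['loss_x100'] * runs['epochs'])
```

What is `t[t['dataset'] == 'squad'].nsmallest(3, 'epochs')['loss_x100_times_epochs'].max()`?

add column loss_x100_times_epochs = runs['loss_x100'] * runs['epochs']:
  dataset  loss_x100  epochs   gpu  loss_x100_times_epochs
0   mnist        412      81    T4                   33372
1   squad        415       3  A100                    1245
2   squad        194      44    T4                    8536
3   mnist         38      58  H100                    2204
4   squad        247      37    T4                    9139
5   squad        500      16  V100                    8000
6    wiki        357      92  A100                   32844
filter rows where dataset == 'squad':
  dataset  loss_x100  epochs   gpu  loss_x100_times_epochs
1   squad        415       3  A100                    1245
2   squad        194      44    T4                    8536
4   squad        247      37    T4                    9139
5   squad        500      16  V100                    8000
take 3 rows with smallest epochs:
  dataset  loss_x100  epochs   gpu  loss_x100_times_epochs
1   squad        415       3  A100                    1245
5   squad        500      16  V100                    8000
4   squad        247      37    T4                    9139
Then the max of column 'loss_x100_times_epochs': 9139

9139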